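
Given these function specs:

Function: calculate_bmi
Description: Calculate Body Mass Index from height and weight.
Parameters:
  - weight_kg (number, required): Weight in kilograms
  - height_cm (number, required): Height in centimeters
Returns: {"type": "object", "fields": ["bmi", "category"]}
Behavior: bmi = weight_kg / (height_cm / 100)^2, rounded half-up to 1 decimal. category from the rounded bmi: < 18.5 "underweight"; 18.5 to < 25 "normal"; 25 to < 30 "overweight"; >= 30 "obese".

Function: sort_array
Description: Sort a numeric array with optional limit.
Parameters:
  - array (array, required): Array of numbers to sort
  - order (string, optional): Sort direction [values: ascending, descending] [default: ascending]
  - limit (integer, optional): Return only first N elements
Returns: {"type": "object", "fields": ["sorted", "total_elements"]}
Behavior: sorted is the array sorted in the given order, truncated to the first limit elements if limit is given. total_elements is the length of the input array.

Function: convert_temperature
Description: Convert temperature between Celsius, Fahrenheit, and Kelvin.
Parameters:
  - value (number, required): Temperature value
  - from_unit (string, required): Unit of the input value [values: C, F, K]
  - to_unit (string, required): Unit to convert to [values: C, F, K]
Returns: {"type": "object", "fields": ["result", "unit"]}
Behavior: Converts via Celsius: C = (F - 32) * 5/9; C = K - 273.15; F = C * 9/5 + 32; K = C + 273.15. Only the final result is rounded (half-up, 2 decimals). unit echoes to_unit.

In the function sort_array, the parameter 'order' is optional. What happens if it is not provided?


The sort_array spec declares:
  - order (string, optional): Sort direction [values: ascending, descending] [default: ascending]
It defaults to ascending


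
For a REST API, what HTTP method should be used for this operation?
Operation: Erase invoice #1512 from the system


GET = read, POST = create, PUT = update/replace, DELETE = remove
This operation is a removal.
DELETE


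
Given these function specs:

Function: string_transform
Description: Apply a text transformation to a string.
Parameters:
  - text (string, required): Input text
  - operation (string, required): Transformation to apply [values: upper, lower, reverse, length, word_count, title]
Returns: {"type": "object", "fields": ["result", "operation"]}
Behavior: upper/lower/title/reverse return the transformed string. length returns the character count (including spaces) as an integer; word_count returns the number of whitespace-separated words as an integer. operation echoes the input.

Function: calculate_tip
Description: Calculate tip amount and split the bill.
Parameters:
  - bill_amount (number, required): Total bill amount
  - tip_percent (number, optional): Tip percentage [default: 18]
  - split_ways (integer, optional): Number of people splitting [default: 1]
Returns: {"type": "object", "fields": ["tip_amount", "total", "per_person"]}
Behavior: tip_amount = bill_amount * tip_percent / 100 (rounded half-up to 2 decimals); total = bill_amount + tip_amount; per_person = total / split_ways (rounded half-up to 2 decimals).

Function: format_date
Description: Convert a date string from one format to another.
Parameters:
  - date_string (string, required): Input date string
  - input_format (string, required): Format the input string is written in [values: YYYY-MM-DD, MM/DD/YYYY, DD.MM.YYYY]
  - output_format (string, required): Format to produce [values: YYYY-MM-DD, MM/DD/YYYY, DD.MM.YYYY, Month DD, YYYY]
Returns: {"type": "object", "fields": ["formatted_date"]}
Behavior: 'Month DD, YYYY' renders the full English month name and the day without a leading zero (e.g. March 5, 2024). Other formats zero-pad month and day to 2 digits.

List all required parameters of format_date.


Parameters of format_date and their required/optional flag:
  date_string: required
  input_format: required
  output_format: required
date_string, input_format, output_format


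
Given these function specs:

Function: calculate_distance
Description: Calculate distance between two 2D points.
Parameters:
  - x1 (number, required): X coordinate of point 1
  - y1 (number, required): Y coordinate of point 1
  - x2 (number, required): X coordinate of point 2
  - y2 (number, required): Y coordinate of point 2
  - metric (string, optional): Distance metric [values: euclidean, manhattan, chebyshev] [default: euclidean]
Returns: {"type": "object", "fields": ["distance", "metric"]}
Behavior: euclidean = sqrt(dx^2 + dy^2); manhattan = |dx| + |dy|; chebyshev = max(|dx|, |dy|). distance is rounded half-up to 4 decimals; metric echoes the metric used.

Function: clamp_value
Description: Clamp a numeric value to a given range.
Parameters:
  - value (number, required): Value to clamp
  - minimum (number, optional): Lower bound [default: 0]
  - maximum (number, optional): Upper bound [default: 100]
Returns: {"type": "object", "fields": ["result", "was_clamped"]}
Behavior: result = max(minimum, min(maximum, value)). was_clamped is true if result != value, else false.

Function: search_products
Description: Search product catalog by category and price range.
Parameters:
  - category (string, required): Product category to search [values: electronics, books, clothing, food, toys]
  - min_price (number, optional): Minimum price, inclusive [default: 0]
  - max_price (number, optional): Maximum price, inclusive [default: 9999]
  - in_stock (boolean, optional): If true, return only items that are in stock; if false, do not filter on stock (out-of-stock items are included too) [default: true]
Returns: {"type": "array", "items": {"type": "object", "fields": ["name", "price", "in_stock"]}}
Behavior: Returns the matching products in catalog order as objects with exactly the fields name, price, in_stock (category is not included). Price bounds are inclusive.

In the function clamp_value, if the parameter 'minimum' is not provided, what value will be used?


The clamp_value spec declares:
  - minimum (number, optional): Lower bound [default: 0]
Default:
0


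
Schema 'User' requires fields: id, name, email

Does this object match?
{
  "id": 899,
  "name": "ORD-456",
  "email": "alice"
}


Checking required fields... All present.
Valid - all required fields present


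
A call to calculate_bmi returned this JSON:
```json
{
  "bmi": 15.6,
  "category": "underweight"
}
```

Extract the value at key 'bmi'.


15.6


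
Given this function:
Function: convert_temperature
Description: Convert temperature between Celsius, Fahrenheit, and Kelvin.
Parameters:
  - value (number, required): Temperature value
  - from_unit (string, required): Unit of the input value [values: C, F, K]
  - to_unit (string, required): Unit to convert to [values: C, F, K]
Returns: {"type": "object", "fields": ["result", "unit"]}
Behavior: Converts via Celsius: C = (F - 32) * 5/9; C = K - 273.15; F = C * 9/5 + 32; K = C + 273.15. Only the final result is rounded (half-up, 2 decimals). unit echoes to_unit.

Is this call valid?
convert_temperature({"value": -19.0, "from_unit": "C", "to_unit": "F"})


Checking all required parameters present and types match... All valid.
Valid


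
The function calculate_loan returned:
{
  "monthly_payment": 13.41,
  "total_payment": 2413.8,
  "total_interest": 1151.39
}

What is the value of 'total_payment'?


2413.8


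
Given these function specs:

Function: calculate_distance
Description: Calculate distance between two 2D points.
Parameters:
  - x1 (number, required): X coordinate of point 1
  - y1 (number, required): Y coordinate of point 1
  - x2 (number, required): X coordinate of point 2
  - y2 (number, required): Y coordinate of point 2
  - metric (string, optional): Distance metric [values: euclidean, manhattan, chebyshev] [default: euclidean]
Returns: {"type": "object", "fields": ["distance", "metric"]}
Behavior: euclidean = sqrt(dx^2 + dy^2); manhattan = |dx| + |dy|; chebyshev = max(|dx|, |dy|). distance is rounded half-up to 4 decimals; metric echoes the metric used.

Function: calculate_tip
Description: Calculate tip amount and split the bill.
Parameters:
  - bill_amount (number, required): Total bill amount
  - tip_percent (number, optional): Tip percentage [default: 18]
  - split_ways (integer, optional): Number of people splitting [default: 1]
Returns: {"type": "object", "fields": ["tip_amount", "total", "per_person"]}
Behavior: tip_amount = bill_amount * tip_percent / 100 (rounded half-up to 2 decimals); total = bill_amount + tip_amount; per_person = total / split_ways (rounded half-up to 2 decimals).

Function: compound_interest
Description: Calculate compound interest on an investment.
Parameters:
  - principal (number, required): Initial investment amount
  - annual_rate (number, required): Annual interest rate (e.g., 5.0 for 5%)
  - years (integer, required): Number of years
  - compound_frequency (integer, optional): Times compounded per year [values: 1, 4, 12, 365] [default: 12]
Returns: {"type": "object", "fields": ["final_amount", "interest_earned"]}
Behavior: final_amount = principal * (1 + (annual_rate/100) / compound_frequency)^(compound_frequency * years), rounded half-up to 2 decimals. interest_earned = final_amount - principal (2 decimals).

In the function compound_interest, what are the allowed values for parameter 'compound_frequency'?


The compound_interest spec declares:
  - compound_frequency (integer, optional): Times compounded per year [values: 1, 4, 12, 365] [default: 12]
Allowed values:
1, 4, 12, 365


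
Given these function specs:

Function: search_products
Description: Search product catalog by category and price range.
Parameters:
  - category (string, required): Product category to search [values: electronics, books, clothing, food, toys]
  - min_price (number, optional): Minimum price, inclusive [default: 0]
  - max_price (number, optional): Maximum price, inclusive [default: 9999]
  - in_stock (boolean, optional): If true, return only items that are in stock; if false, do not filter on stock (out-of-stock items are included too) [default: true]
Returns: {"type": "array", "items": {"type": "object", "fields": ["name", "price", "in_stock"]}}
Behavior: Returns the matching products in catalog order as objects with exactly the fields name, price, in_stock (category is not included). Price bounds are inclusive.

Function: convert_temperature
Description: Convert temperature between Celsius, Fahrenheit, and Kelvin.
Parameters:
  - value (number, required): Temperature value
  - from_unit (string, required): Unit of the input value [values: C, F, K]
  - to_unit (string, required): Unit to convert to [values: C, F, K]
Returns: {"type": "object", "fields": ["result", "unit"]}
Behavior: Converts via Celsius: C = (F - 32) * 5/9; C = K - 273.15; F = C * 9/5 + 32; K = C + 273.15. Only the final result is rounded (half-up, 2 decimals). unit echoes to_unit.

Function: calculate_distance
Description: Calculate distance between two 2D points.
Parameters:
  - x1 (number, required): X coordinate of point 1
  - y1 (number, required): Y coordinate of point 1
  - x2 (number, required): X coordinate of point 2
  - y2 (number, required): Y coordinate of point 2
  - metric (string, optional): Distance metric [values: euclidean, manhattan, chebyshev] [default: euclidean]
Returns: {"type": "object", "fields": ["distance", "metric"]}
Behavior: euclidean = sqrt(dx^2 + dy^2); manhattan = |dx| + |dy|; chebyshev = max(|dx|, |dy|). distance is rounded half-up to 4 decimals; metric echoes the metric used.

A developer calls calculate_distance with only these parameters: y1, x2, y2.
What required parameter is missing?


Required parameters: x1, y1, x2, y2
Provided: y1, x2, y2
Missing: x1
x1


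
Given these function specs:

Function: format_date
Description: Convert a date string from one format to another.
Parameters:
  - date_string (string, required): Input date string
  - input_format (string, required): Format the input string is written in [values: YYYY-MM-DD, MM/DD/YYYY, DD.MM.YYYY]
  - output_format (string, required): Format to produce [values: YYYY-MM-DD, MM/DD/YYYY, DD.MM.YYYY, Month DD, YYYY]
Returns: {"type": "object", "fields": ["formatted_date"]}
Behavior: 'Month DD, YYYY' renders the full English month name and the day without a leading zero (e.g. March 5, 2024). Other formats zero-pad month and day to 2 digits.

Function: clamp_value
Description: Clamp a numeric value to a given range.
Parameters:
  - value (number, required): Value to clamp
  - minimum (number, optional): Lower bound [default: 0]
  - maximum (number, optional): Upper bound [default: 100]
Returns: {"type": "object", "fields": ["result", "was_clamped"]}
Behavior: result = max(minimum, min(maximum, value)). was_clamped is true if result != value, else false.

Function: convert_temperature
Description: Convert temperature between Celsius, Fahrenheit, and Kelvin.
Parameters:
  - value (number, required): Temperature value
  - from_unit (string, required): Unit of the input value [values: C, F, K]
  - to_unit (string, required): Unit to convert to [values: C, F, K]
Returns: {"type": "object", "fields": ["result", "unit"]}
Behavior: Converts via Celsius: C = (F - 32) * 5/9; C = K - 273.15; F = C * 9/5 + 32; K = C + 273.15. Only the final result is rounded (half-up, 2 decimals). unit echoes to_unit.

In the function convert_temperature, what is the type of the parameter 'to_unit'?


The convert_temperature spec declares:
  - to_unit (string, required): Unit to convert to [values: C, F, K]
Type:
string


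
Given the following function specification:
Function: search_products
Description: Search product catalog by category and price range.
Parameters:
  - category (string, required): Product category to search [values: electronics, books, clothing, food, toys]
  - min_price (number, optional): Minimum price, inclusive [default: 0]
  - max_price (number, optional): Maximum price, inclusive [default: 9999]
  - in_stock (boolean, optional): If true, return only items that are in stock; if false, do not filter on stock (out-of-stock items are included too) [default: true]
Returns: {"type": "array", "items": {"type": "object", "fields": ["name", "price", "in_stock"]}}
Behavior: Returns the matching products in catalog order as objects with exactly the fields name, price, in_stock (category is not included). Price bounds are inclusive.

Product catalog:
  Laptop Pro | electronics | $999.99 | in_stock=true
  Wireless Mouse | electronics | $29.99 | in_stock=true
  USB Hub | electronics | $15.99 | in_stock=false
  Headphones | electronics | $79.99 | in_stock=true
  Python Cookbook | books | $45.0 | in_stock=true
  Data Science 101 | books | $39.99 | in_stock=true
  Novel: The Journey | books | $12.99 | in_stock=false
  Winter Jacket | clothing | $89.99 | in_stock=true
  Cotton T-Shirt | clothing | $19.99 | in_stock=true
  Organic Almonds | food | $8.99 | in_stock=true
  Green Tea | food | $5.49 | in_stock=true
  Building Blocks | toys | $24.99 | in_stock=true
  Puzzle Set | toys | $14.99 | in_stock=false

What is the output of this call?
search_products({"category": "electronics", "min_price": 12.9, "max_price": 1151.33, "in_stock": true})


Filter: category=electronics, 12.9 <= price <= 1151.33, in-stock only
  Laptop Pro ($999.99): keep
  Wireless Mouse ($29.99): keep
  USB Hub ($15.99): out of stock -> skip
  Headphones ($79.99): keep
Output:
[{"name": "Laptop Pro", "price": 999.99, "in_stock": true}, {"name": "Wireless Mouse", "price": 29.99, "in_stock": true}, {"name": "Headphones", "price": 79.99, "in_stock": true}]


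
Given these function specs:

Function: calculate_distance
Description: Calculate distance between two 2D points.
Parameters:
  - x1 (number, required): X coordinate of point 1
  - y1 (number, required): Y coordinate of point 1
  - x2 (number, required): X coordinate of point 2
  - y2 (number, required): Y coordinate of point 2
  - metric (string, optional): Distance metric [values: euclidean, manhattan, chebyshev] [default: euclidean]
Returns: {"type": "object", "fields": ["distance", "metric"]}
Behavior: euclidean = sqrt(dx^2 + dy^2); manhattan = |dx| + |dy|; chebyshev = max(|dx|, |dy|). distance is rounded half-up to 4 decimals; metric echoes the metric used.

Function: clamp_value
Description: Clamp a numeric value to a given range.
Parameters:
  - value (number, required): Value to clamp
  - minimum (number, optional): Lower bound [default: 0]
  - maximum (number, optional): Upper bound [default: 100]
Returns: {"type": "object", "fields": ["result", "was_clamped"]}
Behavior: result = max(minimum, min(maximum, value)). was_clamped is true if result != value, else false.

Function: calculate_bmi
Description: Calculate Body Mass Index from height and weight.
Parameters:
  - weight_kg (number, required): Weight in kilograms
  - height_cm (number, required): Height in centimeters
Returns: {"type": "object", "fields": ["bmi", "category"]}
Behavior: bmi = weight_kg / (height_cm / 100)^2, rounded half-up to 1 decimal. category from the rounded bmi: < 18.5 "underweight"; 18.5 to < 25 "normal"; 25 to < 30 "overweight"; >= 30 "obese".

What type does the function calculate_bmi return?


The calculate_bmi spec declares Returns: {"type": "object", "fields": ["bmi", "category"]}
Type:
object


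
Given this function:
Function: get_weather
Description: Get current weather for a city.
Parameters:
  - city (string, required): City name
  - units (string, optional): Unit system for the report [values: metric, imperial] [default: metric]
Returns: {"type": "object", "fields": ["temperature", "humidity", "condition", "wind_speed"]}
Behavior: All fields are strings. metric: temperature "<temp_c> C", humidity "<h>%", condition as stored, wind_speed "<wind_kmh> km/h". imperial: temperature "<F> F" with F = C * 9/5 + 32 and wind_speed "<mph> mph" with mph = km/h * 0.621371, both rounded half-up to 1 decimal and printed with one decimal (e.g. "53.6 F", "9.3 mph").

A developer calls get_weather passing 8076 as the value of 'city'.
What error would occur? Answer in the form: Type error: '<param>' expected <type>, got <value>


Spec: 'city' is declared as string; 8076 is an integer.
Type error: 'city' expected string, got 8076


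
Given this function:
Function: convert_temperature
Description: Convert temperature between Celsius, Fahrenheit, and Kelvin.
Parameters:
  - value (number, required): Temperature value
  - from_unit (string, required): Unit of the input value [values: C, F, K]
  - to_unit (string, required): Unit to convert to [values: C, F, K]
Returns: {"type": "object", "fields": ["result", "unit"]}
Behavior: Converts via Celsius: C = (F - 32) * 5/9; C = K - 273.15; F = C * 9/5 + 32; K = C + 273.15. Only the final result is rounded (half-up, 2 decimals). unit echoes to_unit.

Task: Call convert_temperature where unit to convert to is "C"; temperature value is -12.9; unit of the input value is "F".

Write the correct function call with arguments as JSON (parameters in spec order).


Mapping each described value to its parameter name:
  'Unit to convert to' -> to_unit = "C"
  'Temperature value' -> value = -12.9
  'Unit of the input value' -> from_unit = "F"
convert_temperature({"value": -12.9, "from_unit": "F", "to_unit": "C"})


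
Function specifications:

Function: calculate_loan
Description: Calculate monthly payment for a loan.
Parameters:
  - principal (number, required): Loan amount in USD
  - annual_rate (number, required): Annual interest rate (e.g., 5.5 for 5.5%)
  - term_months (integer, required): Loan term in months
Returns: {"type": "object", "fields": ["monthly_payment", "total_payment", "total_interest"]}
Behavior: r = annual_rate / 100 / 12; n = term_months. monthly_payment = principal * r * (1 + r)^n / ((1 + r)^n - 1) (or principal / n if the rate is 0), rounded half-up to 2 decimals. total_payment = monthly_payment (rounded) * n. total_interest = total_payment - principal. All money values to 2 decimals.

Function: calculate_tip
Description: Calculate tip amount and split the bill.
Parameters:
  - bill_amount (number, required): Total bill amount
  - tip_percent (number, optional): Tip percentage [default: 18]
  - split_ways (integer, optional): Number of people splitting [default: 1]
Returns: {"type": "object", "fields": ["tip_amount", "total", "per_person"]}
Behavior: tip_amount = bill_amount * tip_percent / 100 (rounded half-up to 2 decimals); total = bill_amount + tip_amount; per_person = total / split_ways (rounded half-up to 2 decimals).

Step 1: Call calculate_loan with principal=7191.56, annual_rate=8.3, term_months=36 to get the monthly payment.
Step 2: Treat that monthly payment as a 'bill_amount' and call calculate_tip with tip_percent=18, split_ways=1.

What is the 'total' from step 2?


Step 1: calculate_loan(principal=7191.56, annual_rate=8.3, term_months=36)
  r = 8.3 / 100 / 12 = 0.006916666667 (keep full precision)
  (1 + r)^36 = 1.28164297
  monthly_payment = 7191.56 * 0.006916666667 * 1.28164297 / (1.28164297 - 1) = 226.353961 -> 226.35
  total_payment = 226.35 * 36 = 8148.60
  total_interest = 8148.60 - 7191.56 = 957.04
  -> monthly_payment = 226.35
Step 2: calculate_tip(bill_amount=226.35, tip_percent=18, split_ways=1)
  tip_amount = 226.35 * 18/100 = 40.743 -> 40.74
  total = 226.35 + 40.74 = 267.09
  per_person = 267.09 / 1 = 267.09 -> 267.09
  -> total = 267.09
$267.09


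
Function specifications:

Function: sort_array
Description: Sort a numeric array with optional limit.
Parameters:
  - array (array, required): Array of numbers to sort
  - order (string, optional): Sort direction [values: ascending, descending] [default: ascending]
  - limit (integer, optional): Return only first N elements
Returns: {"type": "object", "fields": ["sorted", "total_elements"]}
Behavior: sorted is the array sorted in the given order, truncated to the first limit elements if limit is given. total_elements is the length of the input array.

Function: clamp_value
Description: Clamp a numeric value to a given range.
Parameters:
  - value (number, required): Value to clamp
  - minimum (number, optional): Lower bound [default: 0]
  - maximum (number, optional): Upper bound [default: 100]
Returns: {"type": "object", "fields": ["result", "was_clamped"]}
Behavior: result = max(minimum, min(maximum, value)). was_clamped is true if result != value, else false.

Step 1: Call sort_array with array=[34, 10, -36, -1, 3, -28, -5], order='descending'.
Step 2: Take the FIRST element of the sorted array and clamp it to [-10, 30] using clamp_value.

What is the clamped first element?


Step 1: sort_array(order=descending)
  sorted: [34, 10, 3, -1, -5, -28, -36]
  -> first element = 34
Step 2: clamp_value(value=34, minimum=-10, maximum=30)
  result = max(-10, min(30, 34)) = max(-10, 30) = 30
  was_clamped = (30 != 34) = true
  -> result = 30
30


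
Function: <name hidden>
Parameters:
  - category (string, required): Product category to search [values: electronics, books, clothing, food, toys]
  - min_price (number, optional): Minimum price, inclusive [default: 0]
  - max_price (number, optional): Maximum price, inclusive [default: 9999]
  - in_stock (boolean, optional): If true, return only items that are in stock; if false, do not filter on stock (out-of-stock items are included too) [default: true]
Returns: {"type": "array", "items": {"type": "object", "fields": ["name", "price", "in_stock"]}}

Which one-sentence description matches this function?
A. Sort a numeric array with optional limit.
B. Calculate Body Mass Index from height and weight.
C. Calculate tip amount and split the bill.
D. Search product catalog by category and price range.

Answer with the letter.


Parameters category, min_price, max_price, in_stock and return "array" fit: Search product catalog by category and price range.
D


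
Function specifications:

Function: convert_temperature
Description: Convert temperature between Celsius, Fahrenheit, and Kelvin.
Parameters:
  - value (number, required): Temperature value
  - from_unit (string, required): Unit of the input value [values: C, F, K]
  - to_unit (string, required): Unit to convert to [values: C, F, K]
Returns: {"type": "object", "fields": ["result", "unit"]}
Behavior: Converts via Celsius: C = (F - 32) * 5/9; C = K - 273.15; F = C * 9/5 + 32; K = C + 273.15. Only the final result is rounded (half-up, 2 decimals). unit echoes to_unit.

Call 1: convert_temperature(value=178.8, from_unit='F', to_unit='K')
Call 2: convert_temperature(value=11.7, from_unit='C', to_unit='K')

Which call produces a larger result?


Call 1:
  To C: (178.8 - 32) * 5/9 = 81.555556
  To K: 81.555556 + 273.15 = 354.705556
  Round to 2 decimals: 354.71
  -> 354.71 K
Call 2:
  Input already in C: 11.7
  To K: 11.7 + 273.15 = 284.85
  Round to 2 decimals: 284.85
  -> 284.85 K
Call 1 (354.71 K)


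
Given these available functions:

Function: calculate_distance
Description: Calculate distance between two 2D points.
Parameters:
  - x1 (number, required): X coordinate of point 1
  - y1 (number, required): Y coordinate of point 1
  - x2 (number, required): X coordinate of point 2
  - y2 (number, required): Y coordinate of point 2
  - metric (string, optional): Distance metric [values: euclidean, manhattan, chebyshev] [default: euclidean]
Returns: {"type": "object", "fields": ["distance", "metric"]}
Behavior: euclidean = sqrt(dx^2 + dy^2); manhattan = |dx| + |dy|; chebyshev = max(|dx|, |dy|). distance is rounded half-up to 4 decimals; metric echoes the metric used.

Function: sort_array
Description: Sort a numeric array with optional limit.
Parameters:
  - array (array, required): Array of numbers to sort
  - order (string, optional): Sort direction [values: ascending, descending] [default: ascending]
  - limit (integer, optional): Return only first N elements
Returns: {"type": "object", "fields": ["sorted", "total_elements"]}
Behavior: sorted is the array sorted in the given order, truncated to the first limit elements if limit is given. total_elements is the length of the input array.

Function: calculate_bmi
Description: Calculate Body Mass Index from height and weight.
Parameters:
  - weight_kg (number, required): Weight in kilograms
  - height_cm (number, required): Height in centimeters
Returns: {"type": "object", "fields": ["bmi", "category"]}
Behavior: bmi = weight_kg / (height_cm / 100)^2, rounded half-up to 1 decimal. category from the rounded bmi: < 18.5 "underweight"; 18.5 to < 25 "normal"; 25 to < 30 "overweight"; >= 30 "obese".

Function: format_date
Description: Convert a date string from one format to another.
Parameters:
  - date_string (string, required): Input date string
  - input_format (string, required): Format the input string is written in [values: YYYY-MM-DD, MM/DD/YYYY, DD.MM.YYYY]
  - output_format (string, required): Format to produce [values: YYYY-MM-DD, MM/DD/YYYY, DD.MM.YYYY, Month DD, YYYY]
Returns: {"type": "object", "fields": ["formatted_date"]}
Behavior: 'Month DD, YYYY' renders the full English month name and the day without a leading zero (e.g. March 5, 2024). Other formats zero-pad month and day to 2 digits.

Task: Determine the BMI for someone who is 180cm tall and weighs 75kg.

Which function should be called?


The task needs a function whose description is: Calculate Body Mass Index from height and weight.
calculate_bmi


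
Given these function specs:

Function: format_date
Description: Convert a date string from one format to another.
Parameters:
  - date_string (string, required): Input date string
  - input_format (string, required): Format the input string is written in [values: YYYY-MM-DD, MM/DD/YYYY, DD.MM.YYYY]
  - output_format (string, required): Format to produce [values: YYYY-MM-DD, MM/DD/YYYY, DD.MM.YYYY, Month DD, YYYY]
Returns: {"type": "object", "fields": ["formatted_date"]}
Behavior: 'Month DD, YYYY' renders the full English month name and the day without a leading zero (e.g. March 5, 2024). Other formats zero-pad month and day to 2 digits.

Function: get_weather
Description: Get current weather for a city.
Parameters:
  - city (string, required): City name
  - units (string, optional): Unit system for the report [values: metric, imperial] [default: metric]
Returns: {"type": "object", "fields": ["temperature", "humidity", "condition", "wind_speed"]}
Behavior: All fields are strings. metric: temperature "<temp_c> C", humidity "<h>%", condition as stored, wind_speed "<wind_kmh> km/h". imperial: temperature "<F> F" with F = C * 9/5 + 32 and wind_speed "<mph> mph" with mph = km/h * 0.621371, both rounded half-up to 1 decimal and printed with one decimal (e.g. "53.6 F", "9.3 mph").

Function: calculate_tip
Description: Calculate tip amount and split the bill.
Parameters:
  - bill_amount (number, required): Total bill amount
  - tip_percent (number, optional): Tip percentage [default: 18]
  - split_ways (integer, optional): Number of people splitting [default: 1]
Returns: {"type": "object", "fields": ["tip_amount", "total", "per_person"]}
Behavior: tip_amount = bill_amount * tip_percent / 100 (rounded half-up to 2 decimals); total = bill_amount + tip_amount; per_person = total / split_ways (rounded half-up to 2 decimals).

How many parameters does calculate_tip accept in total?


Parameters of calculate_tip: bill_amount (required), tip_percent (optional), split_ways (optional)
Total:
3


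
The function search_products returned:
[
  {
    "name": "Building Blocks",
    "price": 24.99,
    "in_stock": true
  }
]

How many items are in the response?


Items: Building Blocks
1


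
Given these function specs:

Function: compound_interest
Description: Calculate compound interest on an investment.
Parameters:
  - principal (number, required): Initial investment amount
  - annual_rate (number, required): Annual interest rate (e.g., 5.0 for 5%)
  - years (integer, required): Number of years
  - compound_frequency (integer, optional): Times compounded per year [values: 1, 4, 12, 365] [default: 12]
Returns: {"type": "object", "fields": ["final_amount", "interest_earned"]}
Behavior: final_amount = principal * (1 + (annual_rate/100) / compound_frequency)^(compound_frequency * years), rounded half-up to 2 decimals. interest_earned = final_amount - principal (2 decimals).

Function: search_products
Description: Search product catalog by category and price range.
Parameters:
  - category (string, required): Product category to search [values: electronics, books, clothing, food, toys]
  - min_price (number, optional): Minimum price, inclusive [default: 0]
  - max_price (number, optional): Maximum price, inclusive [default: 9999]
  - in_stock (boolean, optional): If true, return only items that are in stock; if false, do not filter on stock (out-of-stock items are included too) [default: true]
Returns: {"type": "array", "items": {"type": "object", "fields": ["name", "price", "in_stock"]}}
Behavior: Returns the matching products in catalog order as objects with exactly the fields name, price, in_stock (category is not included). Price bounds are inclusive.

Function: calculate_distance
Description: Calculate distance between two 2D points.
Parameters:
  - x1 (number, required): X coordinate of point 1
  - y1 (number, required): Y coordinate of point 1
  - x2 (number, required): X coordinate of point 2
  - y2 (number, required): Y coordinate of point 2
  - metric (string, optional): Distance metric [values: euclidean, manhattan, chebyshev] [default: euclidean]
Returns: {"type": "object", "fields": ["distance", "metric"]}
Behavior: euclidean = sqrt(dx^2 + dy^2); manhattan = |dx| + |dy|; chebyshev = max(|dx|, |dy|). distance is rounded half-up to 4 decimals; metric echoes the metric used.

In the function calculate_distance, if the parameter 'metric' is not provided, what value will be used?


The calculate_distance spec declares:
  - metric (string, optional): Distance metric [values: euclidean, manhattan, chebyshev] [default: euclidean]
Default:
euclidean


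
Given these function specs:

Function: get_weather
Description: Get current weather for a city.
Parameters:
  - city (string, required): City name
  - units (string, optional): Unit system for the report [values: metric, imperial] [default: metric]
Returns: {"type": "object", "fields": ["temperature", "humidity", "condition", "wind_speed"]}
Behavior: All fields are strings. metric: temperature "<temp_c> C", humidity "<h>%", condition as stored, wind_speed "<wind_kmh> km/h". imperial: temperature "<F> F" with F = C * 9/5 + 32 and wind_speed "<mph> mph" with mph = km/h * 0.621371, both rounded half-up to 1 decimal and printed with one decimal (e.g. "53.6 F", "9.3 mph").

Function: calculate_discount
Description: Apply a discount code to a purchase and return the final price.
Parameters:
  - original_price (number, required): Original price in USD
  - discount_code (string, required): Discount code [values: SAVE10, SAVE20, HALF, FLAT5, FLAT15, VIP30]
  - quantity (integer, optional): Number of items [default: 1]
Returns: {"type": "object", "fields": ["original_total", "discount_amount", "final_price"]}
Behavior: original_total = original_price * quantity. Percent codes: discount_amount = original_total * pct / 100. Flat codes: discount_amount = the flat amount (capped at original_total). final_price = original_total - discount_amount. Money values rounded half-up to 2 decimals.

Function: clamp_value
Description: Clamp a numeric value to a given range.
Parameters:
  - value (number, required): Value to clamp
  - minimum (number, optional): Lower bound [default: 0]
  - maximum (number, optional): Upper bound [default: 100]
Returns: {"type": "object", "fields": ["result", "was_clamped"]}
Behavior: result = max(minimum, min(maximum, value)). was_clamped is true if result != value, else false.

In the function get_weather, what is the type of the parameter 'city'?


The get_weather spec declares:
  - city (string, required): City name
Type:
string


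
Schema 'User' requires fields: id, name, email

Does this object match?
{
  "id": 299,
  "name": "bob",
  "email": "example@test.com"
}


Checking required fields... All present.
Valid - all required fields present


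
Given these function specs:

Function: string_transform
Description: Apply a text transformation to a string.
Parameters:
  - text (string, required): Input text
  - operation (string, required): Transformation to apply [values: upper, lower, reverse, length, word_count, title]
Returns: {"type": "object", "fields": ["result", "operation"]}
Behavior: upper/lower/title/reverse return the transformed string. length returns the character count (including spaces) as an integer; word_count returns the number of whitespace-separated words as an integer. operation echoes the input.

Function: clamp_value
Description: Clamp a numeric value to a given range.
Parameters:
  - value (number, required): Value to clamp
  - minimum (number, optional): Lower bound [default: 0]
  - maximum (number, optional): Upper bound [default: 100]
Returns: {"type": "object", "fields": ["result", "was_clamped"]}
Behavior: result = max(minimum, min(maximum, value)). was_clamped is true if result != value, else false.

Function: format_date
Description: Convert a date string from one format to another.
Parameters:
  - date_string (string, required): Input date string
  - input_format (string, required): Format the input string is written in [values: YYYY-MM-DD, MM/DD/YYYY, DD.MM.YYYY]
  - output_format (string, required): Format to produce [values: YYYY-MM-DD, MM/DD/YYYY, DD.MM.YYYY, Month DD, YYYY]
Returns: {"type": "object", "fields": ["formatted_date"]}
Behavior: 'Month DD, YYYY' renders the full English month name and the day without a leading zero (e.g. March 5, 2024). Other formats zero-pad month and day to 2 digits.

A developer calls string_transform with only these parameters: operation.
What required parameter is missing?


Required parameters: text, operation
Provided: operation
Missing: text
text


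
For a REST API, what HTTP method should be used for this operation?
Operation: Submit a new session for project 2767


GET = read, POST = create, PUT = update/replace, DELETE = remove
This operation is a create.
POST


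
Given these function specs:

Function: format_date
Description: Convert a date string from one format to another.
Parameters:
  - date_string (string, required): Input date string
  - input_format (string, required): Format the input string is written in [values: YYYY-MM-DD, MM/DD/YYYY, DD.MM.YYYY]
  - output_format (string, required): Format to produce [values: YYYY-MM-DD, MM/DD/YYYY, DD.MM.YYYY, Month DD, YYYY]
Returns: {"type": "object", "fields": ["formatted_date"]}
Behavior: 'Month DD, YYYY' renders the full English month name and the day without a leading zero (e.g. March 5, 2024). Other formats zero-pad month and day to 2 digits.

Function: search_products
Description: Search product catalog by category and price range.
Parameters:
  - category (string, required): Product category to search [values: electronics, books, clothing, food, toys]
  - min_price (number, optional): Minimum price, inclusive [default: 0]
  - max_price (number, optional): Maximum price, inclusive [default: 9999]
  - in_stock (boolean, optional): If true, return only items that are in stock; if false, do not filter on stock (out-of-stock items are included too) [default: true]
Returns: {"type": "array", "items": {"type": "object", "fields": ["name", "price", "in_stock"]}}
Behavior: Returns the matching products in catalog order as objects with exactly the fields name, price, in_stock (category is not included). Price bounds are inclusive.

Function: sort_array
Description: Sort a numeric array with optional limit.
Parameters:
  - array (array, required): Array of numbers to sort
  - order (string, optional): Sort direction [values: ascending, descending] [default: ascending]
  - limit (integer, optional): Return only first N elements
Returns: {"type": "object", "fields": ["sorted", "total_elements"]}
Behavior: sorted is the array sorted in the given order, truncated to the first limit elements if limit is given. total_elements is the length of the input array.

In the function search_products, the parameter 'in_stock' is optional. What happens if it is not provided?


The search_products spec declares:
  - in_stock (boolean, optional): If true, return only items that are in stock; if false, do not filter on stock (out-of-stock items are included too) [default: true]
It defaults to true


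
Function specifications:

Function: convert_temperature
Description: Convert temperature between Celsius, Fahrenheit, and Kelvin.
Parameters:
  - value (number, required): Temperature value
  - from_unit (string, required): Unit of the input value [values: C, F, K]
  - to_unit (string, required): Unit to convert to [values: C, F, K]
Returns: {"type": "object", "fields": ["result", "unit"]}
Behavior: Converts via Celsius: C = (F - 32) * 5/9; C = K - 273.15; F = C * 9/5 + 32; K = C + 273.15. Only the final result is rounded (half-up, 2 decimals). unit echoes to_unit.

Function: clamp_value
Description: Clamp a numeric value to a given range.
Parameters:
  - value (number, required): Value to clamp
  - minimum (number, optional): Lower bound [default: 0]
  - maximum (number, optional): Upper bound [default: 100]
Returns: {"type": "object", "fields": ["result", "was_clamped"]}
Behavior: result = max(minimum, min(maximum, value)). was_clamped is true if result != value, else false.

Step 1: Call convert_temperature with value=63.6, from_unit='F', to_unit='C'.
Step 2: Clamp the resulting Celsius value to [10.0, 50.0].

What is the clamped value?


Step 1: convert_temperature(value=63.6, from_unit=F, to_unit=C)
  To C: (63.6 - 32) * 5/9 = 17.555556
  Target is C: 17.555556
  Round to 2 decimals: 17.56
  -> result = 17.56 C
Step 2: clamp_value(value=17.56, minimum=10.0, maximum=50.0)
  result = max(10.0, min(50.0, 17.56)) = max(10.0, 17.56) = 17.56
  was_clamped = (17.56 != 17.56) = false
  -> result = 17.56
17.56


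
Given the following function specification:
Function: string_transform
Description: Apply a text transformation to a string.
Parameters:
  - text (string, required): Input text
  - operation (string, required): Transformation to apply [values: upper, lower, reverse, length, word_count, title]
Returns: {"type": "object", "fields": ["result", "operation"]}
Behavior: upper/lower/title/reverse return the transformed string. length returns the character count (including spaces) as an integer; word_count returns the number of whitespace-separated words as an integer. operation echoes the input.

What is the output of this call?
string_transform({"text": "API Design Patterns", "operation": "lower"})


lower('API Design Patterns') = 'api design patterns'
Output:
{"result": "api design patterns", "operation": "lower"}
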